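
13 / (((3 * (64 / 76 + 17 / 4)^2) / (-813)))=-135.87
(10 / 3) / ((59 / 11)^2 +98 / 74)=22385 / 202089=0.11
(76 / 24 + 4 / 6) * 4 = 46 / 3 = 15.33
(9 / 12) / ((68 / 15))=45 / 272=0.17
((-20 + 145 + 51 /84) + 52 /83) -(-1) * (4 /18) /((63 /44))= 3398849 /26892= 126.39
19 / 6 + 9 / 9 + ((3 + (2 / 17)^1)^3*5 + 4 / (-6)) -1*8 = 1444553 / 9826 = 147.01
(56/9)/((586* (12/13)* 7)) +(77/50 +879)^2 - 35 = 15333806123119/19777500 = 775315.69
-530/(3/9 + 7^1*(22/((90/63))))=-3975/811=-4.90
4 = 4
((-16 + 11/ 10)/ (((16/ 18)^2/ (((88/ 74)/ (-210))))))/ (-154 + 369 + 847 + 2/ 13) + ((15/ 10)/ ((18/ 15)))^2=8941255289/ 5722035200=1.56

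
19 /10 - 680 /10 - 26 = -921 /10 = -92.10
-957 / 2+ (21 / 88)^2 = -3705063 / 7744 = -478.44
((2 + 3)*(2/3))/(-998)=-5/1497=-0.00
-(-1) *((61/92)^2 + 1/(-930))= 1726033/3935760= 0.44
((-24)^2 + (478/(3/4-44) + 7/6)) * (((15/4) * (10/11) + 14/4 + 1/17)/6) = 765677981/1164636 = 657.44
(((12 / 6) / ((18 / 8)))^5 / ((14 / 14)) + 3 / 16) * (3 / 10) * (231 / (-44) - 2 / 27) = -80665025 / 68024448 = -1.19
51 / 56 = 0.91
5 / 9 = 0.56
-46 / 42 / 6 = -23 / 126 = -0.18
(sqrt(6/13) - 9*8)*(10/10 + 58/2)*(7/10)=-1512 + 21*sqrt(78)/13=-1497.73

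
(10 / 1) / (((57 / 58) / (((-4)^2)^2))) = 148480 / 57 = 2604.91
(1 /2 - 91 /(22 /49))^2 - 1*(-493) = 5005829 /121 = 41370.49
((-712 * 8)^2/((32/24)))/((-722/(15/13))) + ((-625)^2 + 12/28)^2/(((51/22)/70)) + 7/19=4607565984402.56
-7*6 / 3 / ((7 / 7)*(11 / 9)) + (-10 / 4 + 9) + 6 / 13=-1285 / 286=-4.49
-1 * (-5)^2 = -25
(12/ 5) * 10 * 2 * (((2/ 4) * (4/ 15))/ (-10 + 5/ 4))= -128/ 175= -0.73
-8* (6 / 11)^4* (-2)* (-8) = -165888 / 14641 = -11.33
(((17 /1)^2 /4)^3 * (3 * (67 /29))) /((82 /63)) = 305654036247 /152192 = 2008344.96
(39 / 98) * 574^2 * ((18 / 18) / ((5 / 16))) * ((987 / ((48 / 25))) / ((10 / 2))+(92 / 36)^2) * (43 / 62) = 133160971411 / 4185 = 31818631.16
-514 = -514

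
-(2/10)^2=-1/25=-0.04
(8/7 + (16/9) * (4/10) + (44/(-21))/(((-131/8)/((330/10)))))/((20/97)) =6080542/206325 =29.47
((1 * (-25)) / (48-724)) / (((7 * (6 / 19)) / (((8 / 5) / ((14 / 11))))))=1045 / 49686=0.02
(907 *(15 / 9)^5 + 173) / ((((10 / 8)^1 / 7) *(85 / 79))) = 61608.60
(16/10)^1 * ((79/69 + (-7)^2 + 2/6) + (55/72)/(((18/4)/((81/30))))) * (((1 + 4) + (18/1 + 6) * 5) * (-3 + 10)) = 4920475/69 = 71311.23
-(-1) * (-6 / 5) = -6 / 5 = -1.20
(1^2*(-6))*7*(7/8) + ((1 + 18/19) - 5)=-3025/76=-39.80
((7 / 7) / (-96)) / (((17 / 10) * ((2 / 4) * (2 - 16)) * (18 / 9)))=5 / 11424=0.00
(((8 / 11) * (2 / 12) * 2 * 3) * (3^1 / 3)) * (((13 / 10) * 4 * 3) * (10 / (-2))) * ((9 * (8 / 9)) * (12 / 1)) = -59904 / 11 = -5445.82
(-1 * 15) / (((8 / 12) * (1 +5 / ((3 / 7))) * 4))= -135 / 304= -0.44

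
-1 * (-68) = 68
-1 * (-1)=1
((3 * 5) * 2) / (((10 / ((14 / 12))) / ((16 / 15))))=56 / 15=3.73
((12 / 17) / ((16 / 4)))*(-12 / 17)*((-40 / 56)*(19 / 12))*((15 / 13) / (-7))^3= -961875 / 1524474133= -0.00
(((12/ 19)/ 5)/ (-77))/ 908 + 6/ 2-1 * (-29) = 53136157/ 1660505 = 32.00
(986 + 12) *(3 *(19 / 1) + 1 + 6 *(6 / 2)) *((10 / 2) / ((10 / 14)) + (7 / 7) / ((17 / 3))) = 9253456 / 17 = 544320.94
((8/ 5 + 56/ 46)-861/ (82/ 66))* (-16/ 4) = 317484/ 115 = 2760.73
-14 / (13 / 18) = -252 / 13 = -19.38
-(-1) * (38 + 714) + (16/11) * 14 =8496/11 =772.36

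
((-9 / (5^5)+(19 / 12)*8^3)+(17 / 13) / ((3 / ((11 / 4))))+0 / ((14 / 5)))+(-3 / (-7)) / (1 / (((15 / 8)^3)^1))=118618508797 / 145600000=814.69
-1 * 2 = -2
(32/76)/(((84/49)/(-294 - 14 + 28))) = -3920/57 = -68.77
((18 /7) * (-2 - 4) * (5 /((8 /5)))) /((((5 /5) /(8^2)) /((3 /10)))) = -6480 /7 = -925.71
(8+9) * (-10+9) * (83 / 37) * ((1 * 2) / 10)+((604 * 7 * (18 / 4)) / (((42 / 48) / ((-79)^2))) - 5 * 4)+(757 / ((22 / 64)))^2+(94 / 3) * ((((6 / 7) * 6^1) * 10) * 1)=22024342906983 / 156695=140555492.56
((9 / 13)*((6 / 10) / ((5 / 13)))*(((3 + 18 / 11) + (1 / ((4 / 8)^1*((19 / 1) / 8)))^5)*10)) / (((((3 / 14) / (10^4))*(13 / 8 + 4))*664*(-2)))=-341.39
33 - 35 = -2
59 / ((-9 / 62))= -3658 / 9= -406.44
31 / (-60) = -31 / 60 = -0.52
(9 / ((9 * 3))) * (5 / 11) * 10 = 50 / 33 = 1.52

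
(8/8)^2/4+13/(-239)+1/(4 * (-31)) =2779/14818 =0.19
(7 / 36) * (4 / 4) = 7 / 36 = 0.19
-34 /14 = -17 /7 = -2.43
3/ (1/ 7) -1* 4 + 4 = 21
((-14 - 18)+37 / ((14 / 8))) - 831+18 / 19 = -111841 / 133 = -840.91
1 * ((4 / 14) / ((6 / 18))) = 6 / 7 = 0.86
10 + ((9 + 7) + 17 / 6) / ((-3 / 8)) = -362 / 9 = -40.22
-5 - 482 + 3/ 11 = -5354/ 11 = -486.73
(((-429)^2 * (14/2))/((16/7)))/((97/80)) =45090045/97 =464845.82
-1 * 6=-6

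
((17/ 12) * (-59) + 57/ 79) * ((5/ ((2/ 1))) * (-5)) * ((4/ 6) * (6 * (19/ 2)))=37312675/ 948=39359.36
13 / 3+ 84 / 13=421 / 39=10.79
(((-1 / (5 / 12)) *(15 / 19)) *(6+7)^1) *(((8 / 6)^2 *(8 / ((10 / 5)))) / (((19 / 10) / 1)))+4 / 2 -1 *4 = -34002 / 361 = -94.19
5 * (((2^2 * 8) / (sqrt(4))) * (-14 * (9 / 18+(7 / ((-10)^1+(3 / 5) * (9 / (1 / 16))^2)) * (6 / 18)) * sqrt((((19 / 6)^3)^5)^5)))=-84064489874429358255501280323280231004855303181444035 * sqrt(114) / 270474194513492455139559566475264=-3318479747100611603023.22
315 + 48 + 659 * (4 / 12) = 1748 / 3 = 582.67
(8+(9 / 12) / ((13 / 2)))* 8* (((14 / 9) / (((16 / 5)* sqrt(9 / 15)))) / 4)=7385* sqrt(15) / 2808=10.19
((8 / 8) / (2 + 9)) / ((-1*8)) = -1 / 88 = -0.01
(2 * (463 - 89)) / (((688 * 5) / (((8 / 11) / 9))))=34 / 1935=0.02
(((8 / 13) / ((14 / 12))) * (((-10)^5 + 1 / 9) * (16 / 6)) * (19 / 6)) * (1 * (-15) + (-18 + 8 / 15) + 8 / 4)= 500140244288 / 36855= 13570485.53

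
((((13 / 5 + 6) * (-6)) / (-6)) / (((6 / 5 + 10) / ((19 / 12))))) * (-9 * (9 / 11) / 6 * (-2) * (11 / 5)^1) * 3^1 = 22059 / 1120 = 19.70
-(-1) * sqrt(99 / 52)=1.38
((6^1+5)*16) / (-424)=-22 / 53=-0.42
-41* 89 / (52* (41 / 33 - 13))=120417 / 20176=5.97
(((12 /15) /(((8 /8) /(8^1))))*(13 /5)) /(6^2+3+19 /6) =2496 /6325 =0.39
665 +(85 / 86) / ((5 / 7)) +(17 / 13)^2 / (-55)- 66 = 479903881 / 799370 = 600.35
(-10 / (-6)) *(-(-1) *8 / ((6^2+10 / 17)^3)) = 24565 / 90240693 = 0.00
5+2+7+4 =18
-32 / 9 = -3.56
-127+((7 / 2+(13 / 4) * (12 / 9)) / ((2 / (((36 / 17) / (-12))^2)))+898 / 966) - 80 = -205.95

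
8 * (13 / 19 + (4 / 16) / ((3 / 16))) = 920 / 57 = 16.14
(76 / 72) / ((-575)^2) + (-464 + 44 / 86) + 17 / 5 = -117738338933 / 255903750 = -460.09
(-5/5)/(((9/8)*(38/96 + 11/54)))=-384/259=-1.48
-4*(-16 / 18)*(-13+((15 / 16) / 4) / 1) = -817 / 18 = -45.39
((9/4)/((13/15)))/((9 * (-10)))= -3/104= -0.03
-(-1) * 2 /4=0.50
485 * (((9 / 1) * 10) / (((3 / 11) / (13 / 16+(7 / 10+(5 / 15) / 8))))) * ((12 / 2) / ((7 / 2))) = 5969865 / 14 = 426418.93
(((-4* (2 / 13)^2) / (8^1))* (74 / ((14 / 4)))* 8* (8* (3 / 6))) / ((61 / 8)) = -75776 / 72163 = -1.05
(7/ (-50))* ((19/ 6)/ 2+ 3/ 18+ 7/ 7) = -0.38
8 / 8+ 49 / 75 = 1.65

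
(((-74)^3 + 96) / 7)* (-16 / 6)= 3241024 / 21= 154334.48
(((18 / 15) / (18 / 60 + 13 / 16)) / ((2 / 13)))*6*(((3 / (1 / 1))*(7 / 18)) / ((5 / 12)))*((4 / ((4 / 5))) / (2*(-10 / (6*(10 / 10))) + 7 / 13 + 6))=2044224 / 11125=183.75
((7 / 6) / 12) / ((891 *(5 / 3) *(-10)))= -7 / 1069200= -0.00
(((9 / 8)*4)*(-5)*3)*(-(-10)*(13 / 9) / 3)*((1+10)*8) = -28600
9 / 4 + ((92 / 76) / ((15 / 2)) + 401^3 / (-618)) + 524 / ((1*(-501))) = -681987243847 / 6536380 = -104337.15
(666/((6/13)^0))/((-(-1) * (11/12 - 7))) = -7992/73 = -109.48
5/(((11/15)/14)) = 1050/11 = 95.45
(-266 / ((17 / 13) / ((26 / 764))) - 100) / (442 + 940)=-347177 / 4487354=-0.08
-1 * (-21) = 21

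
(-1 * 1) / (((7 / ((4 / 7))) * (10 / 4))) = -8 / 245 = -0.03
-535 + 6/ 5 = -2669/ 5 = -533.80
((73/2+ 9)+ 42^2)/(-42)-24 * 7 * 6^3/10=-220313/60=-3671.88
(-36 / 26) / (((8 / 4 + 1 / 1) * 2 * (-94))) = 3 / 1222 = 0.00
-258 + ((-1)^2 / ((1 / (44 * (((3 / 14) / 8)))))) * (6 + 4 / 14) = -12279 / 49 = -250.59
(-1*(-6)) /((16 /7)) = 2.62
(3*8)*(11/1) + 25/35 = 1853/7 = 264.71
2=2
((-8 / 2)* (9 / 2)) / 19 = -18 / 19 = -0.95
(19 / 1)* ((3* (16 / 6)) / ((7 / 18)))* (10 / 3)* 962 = 8773440 / 7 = 1253348.57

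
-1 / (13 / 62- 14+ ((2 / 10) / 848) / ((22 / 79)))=0.07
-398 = -398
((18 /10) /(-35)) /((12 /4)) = -3 /175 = -0.02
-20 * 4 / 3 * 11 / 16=-55 / 3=-18.33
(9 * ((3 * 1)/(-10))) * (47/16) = -1269/160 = -7.93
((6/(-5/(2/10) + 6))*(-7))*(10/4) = 105/19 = 5.53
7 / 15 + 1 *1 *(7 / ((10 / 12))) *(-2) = -49 / 3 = -16.33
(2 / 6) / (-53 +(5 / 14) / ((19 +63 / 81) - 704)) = -86212 / 13707843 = -0.01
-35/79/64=-0.01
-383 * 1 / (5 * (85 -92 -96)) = 383 / 515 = 0.74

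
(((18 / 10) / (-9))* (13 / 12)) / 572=-1 / 2640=-0.00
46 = 46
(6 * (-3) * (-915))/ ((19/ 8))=131760/ 19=6934.74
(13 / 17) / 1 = 13 / 17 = 0.76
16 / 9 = 1.78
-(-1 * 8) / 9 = 0.89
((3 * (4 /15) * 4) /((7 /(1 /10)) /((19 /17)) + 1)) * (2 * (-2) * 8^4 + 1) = -823.89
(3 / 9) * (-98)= -98 / 3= -32.67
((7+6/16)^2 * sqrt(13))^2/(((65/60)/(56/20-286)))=-6434318691/640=-10053622.95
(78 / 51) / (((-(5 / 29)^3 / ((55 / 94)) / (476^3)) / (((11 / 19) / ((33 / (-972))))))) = 7168808481778944 / 22325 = 321111242184.95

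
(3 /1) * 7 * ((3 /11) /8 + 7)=12999 /88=147.72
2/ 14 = 1/ 7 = 0.14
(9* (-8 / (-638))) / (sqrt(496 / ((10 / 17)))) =9* sqrt(5270) / 168113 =0.00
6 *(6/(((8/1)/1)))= 4.50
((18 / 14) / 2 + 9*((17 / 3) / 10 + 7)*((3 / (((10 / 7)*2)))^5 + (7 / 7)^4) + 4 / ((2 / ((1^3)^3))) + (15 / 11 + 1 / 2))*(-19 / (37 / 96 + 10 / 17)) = -3112.92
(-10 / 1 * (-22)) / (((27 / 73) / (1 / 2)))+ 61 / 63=56393 / 189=298.38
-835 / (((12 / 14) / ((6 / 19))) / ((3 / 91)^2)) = -7515 / 22477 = -0.33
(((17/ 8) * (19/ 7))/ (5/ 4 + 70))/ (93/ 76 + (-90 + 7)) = -646/ 652575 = -0.00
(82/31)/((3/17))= 14.99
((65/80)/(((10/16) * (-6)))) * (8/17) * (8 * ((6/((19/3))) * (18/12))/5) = -1872/8075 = -0.23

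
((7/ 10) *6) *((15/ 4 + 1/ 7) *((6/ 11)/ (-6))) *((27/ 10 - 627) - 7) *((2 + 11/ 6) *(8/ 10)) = 2877.58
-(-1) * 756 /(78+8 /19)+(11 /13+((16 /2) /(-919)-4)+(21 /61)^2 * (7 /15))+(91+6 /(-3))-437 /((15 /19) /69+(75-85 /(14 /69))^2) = 6410849743511702354369 /67108705885675136215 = 95.53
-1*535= -535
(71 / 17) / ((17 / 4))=284 / 289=0.98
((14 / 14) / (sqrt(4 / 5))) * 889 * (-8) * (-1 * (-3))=-10668 * sqrt(5)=-23854.37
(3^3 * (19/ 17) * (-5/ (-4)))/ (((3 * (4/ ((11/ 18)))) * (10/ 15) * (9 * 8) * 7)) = 1045/ 182784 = 0.01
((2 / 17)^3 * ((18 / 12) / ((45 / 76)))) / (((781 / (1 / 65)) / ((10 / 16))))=38 / 748225335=0.00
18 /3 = 6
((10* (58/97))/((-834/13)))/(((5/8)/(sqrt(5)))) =-6032* sqrt(5)/40449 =-0.33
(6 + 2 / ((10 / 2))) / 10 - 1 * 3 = -59 / 25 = -2.36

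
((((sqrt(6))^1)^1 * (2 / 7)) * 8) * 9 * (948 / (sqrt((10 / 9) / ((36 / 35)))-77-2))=-1747080576 * sqrt(6) / 7076069-12286080 * sqrt(21) / 7076069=-612.74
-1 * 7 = -7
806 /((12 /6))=403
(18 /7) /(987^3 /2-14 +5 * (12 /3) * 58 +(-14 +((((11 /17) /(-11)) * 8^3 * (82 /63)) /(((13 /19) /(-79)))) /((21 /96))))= 501228 /93713473407863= 0.00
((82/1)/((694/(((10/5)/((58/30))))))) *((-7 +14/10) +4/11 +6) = 10332/110693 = 0.09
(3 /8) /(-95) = -3 /760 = -0.00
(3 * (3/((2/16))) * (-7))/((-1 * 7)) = 72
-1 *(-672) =672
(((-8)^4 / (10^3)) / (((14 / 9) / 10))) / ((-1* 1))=-4608 / 175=-26.33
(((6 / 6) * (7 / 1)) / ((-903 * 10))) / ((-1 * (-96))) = -0.00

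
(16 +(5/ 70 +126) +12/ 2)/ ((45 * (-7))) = -691/ 1470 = -0.47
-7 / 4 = -1.75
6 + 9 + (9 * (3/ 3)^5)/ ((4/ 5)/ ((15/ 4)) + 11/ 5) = 3390/ 181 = 18.73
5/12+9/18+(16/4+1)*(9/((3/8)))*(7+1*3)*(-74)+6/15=-5327921/60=-88798.68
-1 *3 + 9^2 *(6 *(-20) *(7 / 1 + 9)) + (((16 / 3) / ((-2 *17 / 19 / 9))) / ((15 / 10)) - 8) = -155548.88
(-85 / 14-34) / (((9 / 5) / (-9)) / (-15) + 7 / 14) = -3825 / 49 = -78.06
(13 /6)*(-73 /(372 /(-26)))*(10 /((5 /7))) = 86359 /558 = 154.77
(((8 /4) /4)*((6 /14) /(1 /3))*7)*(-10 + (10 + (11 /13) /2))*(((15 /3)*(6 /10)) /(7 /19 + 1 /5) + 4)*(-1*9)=-16533 /104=-158.97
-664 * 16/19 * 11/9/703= -116864/120213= -0.97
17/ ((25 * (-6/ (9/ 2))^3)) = -459/ 1600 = -0.29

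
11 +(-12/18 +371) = 1144/3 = 381.33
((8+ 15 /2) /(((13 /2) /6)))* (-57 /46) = -5301 /299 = -17.73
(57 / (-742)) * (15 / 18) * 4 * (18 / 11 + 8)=-2.47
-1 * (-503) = 503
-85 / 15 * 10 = -170 / 3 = -56.67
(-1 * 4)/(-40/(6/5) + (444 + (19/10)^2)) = -1200/124283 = -0.01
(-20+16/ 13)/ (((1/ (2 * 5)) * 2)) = -1220/ 13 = -93.85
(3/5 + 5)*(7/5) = 196/25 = 7.84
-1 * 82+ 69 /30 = -797 /10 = -79.70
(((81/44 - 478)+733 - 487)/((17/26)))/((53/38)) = -252.38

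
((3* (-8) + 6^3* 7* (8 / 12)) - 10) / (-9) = -974 / 9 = -108.22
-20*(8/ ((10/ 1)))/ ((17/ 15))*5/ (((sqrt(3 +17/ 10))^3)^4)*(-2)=2400000000/ 183246660593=0.01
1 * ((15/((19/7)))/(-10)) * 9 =-189/38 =-4.97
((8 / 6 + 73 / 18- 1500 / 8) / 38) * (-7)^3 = 562177 / 342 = 1643.79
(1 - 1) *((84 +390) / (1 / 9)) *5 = 0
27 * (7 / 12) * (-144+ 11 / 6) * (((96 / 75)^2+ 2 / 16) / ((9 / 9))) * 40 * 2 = -157938921 / 500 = -315877.84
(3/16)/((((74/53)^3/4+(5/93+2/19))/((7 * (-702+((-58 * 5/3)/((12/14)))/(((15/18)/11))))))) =-432216877737/126195508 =-3424.98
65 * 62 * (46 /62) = 2990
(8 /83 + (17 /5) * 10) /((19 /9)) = 25470 /1577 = 16.15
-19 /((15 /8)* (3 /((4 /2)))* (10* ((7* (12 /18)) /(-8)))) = 608 /525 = 1.16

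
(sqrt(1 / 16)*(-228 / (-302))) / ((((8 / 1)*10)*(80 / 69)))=3933 / 1932800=0.00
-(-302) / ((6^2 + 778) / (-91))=-13741 / 407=-33.76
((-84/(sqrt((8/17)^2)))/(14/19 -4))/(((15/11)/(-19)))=-472549/620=-762.18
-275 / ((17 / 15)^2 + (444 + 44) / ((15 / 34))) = -61875 / 249169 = -0.25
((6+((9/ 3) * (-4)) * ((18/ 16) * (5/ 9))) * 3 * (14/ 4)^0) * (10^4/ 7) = -45000/ 7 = -6428.57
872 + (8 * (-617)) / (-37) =37200 / 37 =1005.41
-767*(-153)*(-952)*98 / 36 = -304121636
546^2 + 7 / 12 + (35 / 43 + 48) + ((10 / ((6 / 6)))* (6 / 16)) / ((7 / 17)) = 538503155 / 1806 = 298174.50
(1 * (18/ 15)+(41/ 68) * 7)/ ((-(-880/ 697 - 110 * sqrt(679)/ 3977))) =7329611/ 1150875 - 1284571 * sqrt(679)/ 9207000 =2.73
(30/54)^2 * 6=50/27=1.85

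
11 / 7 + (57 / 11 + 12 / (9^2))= 14348 / 2079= 6.90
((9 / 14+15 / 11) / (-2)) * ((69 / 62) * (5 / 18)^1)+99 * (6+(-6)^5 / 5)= -29287747193 / 190960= -153371.11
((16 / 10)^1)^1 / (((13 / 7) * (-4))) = -14 / 65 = -0.22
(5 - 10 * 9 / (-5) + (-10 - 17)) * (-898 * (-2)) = -7184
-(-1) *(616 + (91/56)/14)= 69005/112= 616.12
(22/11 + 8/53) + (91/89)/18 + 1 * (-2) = 17639/84906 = 0.21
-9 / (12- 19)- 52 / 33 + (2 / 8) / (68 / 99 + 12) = -313739 / 1160544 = -0.27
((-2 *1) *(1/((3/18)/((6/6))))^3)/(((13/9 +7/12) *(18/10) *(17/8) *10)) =-6912/1241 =-5.57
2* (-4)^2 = 32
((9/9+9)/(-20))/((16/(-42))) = 21/16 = 1.31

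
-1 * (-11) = 11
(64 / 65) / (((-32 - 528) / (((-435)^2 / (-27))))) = 3364 / 273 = 12.32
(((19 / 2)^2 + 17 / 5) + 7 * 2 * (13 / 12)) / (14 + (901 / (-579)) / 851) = 1072342547 / 137946100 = 7.77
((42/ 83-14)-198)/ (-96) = 8777/ 3984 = 2.20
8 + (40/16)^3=189/8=23.62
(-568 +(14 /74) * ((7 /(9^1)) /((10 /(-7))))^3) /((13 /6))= -15321487543 /58441500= -262.17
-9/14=-0.64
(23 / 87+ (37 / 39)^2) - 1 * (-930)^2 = -38149822738 / 44109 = -864898.84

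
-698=-698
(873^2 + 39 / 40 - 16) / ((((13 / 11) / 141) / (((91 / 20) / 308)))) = 4298322819 / 3200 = 1343225.88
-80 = -80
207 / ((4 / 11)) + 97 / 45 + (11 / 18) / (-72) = 3702653 / 6480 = 571.40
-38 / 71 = -0.54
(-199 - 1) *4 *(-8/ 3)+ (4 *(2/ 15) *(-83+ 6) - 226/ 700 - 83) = 2109391/ 1050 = 2008.94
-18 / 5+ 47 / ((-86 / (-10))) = 401 / 215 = 1.87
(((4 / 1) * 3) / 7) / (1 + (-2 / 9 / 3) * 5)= 324 / 119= 2.72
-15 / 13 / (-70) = 0.02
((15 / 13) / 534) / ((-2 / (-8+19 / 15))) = 101 / 13884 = 0.01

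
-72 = -72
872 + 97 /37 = 32361 /37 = 874.62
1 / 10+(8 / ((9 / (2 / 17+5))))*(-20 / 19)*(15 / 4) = -57677 / 3230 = -17.86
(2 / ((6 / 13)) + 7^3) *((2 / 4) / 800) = 0.22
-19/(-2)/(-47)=-19/94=-0.20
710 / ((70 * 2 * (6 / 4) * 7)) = 71 / 147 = 0.48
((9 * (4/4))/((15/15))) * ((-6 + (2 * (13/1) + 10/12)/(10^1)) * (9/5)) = -5373/100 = -53.73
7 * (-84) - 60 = -648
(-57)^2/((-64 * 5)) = -3249/320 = -10.15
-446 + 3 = -443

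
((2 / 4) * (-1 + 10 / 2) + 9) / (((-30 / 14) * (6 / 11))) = -847 / 90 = -9.41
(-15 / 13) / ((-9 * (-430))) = -1 / 3354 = -0.00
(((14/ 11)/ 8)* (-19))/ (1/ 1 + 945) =-133/ 41624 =-0.00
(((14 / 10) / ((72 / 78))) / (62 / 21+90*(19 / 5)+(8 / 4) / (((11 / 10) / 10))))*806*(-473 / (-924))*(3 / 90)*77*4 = 1335667333 / 75495600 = 17.69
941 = 941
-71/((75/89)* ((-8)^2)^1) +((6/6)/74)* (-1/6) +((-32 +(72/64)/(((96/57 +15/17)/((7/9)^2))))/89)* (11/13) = -828096514777/511036718400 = -1.62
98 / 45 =2.18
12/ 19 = 0.63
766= 766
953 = 953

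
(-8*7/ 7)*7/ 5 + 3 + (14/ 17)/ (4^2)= -5541/ 680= -8.15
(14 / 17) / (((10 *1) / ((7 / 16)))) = 49 / 1360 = 0.04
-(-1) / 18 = 1 / 18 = 0.06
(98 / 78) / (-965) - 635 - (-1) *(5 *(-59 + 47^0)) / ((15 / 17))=-36267644 / 37635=-963.67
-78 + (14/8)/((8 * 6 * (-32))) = -479239/6144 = -78.00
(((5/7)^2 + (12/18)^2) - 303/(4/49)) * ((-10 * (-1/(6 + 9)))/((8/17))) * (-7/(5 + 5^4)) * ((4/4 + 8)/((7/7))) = 111279331/211680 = 525.70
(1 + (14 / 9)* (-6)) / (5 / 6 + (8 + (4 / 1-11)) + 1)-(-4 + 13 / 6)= -113 / 102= -1.11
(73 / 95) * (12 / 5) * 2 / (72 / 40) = 584 / 285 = 2.05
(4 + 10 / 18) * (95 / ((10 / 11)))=8569 / 18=476.06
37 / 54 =0.69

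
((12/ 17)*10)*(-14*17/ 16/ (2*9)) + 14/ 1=49/ 6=8.17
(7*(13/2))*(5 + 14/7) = 637/2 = 318.50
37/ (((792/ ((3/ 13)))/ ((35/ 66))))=1295/ 226512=0.01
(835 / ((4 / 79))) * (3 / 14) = 197895 / 56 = 3533.84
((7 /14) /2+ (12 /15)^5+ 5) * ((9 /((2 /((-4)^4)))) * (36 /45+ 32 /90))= 116015744 /15625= 7425.01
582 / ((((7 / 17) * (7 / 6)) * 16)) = 14841 / 196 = 75.72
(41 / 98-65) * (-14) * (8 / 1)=50632 / 7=7233.14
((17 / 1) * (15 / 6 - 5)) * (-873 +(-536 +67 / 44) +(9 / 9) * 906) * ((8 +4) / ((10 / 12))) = 3375945 / 11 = 306904.09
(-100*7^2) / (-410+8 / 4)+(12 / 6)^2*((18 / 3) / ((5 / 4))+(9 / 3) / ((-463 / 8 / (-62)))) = 10405091 / 236130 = 44.07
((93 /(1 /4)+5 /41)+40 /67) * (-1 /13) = -1023859 /35711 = -28.67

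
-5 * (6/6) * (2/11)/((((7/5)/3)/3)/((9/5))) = -810/77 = -10.52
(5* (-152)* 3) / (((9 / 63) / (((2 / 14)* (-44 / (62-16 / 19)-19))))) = 26121960 / 581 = 44960.34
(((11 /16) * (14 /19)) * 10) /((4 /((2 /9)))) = 385 /1368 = 0.28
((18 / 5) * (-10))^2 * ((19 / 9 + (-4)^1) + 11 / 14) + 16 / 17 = -170024 / 119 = -1428.77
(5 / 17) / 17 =5 / 289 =0.02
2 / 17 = 0.12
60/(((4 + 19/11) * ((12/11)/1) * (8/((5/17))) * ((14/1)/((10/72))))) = 15125/4318272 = 0.00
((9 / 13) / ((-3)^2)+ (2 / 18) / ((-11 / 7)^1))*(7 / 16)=7 / 2574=0.00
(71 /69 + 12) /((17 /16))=14384 /1173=12.26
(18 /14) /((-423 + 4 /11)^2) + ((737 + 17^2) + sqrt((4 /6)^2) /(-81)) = 37719618008239 /36764054901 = 1025.99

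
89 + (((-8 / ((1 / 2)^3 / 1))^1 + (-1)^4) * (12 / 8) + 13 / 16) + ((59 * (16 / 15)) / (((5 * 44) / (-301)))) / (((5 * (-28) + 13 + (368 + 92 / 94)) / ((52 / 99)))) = -72444524869 / 14862236400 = -4.87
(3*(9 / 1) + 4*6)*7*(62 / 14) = 1581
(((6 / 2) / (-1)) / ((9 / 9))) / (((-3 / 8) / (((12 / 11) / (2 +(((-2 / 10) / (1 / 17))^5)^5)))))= -0.00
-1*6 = -6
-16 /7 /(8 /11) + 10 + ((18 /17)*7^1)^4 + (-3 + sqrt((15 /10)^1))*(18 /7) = 9*sqrt(6) /7 + 1763830506 /584647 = 3020.06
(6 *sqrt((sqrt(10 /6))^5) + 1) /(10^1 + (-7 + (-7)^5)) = -5 *3^(3 /4) *5^(1 /4) /25206 - 1 /16804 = -0.00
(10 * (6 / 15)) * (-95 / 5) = -76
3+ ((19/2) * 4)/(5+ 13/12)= 9.25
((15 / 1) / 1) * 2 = 30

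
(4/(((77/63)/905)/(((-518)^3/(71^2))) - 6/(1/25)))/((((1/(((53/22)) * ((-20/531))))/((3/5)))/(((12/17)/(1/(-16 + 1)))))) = -28800330718521600/1873549816752408883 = -0.02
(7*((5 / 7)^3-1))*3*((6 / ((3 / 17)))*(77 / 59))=-244596 / 413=-592.24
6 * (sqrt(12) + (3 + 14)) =12 * sqrt(3) + 102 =122.78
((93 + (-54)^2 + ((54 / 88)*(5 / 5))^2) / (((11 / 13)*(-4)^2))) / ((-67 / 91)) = -6892338999 / 22829312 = -301.91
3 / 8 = 0.38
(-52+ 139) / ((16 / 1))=87 / 16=5.44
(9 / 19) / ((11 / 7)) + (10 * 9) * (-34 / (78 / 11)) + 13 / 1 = -1136350 / 2717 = -418.24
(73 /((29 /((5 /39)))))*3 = 365 /377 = 0.97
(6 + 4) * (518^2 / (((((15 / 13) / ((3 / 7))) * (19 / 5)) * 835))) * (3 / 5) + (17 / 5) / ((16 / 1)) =47892277 / 253840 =188.67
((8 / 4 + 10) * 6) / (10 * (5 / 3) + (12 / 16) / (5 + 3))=6912 / 1609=4.30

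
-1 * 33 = -33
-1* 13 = -13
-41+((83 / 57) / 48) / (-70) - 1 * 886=-177539123 / 191520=-927.00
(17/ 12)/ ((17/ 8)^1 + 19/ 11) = 374/ 1017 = 0.37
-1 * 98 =-98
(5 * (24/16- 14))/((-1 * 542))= 0.12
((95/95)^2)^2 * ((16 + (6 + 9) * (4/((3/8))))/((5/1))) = 176/5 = 35.20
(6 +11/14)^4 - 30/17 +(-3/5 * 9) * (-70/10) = 7040971333/3265360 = 2156.26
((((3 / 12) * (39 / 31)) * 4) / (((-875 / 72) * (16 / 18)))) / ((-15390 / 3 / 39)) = 4563 / 5153750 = 0.00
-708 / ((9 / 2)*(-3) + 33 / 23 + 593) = -32568 / 26723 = -1.22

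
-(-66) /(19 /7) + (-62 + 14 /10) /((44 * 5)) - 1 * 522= -10407357 /20900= -497.96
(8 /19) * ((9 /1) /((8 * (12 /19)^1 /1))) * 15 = 11.25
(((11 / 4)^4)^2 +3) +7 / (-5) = 1072318693 / 327680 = 3272.46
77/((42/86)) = 473/3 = 157.67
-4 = -4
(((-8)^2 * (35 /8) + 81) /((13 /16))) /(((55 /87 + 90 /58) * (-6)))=-2204 /65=-33.91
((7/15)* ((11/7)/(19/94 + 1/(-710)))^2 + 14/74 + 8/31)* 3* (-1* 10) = -78481888981880/90051666229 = -871.52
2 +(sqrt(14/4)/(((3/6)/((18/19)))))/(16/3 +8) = 27*sqrt(14)/380 +2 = 2.27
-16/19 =-0.84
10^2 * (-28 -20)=-4800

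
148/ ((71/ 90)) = 13320/ 71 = 187.61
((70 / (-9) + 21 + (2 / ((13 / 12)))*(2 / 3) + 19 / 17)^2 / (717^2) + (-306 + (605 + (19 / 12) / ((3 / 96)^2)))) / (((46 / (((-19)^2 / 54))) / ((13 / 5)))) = 1409911349888849383 / 1943059595885460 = 725.61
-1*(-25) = 25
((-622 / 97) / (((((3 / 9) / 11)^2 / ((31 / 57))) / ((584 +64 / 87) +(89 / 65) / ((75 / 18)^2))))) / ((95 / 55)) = -53047007886853816 / 41254403125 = -1285850.82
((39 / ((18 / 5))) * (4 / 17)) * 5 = 650 / 51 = 12.75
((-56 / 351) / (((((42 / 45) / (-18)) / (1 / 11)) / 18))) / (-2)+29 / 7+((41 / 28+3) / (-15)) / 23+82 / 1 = 23100109 / 276276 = 83.61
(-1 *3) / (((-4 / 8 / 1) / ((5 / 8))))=15 / 4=3.75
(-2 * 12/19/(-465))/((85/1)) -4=-1001292/250325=-4.00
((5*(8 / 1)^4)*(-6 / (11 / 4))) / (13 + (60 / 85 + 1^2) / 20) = -55705600 / 16313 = -3414.80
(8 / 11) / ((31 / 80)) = 1.88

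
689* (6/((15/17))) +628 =26566/5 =5313.20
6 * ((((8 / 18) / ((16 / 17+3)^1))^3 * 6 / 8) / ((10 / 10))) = 157216 / 24361803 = 0.01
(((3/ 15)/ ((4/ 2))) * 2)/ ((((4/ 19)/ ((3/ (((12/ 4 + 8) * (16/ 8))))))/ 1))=57/ 440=0.13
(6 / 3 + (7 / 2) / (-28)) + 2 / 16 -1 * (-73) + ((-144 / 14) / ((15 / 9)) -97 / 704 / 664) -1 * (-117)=3040330429 / 16360960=185.83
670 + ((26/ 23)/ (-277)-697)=-172043/ 6371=-27.00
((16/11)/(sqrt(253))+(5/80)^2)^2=sqrt(253)/22264+16807829/2006253568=0.01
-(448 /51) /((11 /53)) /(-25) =1.69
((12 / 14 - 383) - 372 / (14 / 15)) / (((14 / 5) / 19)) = -519175 / 98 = -5297.70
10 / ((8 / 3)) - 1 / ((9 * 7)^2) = 59531 / 15876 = 3.75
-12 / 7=-1.71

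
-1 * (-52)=52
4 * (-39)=-156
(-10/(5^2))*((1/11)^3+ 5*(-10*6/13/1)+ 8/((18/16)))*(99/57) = 4972382/448305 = 11.09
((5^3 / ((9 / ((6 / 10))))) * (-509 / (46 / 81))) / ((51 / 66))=-3779325 / 391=-9665.79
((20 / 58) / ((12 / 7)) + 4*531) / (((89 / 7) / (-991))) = -2563991507 / 15486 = -165568.35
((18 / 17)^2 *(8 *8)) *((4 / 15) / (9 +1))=13824 / 7225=1.91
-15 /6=-2.50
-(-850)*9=7650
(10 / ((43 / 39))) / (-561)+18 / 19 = 142268 / 152779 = 0.93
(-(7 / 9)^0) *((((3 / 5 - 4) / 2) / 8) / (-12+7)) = -17 / 400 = -0.04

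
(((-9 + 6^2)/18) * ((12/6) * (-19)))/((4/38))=-1083/2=-541.50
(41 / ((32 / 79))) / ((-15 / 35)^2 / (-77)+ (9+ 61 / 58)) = 354401663 / 35186192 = 10.07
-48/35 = -1.37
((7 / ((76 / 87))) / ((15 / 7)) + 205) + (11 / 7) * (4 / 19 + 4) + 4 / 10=573911 / 2660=215.76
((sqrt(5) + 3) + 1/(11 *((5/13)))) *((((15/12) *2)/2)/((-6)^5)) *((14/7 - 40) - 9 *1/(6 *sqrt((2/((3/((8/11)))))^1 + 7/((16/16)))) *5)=(55 *sqrt(5) + 178) *(15 *sqrt(8151) + 18772)/169019136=0.04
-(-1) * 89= 89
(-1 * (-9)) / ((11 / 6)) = 54 / 11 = 4.91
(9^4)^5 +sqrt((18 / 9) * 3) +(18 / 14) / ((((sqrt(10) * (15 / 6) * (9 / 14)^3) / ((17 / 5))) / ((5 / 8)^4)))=4165 * sqrt(10) / 41472 +sqrt(6) +12157665459056928801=12157665459056928803.77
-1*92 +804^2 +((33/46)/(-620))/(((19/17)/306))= 175114938727/270940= 646323.68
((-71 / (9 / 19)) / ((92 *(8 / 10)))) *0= 0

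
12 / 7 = 1.71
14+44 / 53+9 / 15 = 4089 / 265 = 15.43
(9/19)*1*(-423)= -200.37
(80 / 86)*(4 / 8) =20 / 43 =0.47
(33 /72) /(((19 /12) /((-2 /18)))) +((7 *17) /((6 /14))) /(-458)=-25000 /39159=-0.64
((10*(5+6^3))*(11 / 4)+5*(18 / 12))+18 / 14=42604 / 7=6086.29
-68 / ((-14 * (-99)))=-34 / 693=-0.05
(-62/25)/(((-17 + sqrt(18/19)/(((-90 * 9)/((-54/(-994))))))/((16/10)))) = 79145635744/339081604745-246512 * sqrt(38)/1695408023725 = 0.23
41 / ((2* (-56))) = -41 / 112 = -0.37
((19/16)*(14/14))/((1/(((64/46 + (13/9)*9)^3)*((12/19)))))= 108794073/48668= 2235.43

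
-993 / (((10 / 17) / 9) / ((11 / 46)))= -1671219 / 460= -3633.08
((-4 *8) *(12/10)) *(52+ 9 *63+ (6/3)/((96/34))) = -118984/5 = -23796.80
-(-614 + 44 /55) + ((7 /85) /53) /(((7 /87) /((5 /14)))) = 38674959 /63070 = 613.21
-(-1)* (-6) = -6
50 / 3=16.67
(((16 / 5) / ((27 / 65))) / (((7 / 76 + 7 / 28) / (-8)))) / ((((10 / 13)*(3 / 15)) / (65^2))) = -133577600 / 27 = -4947318.52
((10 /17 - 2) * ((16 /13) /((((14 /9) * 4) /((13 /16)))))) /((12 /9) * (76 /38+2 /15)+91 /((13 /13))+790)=-1215 /4732987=-0.00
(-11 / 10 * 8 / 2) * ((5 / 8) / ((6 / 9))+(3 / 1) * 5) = -561 / 8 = -70.12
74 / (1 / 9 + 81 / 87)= 9657 / 136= 71.01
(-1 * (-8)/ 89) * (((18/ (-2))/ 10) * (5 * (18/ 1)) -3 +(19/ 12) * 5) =-1826/ 267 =-6.84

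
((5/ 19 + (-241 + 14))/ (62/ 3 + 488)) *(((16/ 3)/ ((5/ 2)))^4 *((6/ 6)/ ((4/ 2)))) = -376438784/ 81545625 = -4.62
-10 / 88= -5 / 44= -0.11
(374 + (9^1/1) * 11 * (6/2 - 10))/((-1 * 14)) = 319/14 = 22.79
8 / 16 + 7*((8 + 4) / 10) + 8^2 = 729 / 10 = 72.90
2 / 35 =0.06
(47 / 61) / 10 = 47 / 610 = 0.08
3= 3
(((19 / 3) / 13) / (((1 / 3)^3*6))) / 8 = 0.27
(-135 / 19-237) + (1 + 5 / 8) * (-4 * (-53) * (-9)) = -127095 / 38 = -3344.61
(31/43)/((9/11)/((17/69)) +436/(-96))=-0.59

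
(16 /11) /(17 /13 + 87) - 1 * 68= -214624 /3157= -67.98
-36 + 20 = -16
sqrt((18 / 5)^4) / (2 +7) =36 / 25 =1.44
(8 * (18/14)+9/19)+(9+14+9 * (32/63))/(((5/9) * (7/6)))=248103/4655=53.30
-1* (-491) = 491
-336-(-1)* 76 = -260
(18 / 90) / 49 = 1 / 245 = 0.00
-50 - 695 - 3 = -748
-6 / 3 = -2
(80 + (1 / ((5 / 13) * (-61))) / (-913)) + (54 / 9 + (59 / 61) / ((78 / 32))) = 938281477 / 10860135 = 86.40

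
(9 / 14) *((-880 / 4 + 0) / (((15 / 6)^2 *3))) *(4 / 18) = -176 / 105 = -1.68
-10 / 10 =-1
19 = 19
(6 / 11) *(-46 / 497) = -276 / 5467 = -0.05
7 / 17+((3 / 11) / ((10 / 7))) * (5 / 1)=511 / 374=1.37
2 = 2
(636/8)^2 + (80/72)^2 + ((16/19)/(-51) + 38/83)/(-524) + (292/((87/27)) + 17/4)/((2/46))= 140301763068767/16499277342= 8503.51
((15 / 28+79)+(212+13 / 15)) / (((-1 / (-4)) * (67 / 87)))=3561461 / 2345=1518.75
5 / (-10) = -1 / 2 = -0.50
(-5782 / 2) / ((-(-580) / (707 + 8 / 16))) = -818153 / 232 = -3526.52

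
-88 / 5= -17.60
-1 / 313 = -0.00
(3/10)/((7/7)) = 3/10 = 0.30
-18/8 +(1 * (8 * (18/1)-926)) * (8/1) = -25033/4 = -6258.25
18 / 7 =2.57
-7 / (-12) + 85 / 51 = 2.25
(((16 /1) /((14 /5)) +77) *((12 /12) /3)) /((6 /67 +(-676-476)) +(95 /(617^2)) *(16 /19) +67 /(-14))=-9845378918 /413040256869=-0.02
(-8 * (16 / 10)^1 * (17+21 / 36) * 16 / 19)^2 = 2917728256 / 81225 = 35921.55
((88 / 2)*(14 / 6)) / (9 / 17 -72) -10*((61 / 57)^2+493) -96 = -6630397216 / 1315845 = -5038.89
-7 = -7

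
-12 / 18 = -2 / 3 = -0.67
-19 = -19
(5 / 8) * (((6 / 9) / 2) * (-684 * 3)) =-427.50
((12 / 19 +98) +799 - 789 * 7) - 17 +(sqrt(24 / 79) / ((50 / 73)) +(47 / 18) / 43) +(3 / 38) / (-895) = -30550725788 / 6580935 +73 * sqrt(474) / 1975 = -4641.50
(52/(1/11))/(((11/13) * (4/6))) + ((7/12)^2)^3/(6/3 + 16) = 1014.00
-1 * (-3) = 3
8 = 8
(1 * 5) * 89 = 445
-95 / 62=-1.53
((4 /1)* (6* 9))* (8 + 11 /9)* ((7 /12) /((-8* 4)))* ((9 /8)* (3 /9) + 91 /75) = -57.68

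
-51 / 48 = -17 / 16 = -1.06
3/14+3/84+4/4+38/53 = 417/212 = 1.97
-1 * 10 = -10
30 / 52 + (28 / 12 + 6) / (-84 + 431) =16265 / 27066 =0.60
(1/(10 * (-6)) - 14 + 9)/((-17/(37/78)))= 11137/79560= 0.14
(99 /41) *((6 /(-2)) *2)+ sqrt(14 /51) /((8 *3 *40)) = -594 /41+ sqrt(714) /48960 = -14.49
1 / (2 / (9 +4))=6.50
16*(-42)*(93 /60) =-5208 /5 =-1041.60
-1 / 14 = -0.07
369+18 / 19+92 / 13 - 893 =-127446 / 247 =-515.98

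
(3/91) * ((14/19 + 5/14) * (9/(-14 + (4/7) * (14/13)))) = -2619/107996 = -0.02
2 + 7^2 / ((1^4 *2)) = 53 / 2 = 26.50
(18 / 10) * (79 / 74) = 711 / 370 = 1.92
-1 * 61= -61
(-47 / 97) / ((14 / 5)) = -235 / 1358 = -0.17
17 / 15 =1.13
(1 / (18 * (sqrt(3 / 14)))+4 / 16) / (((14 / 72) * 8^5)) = sqrt(42) / 344064+9 / 229376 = 0.00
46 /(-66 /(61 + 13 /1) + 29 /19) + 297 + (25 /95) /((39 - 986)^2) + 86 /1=1730825228553 /3799779733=455.51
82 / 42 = 41 / 21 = 1.95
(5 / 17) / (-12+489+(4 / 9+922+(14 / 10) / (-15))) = 0.00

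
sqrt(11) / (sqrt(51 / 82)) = sqrt(46002) / 51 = 4.21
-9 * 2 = -18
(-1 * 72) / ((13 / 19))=-1368 / 13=-105.23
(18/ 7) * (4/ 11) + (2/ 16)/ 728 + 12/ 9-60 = -11095519/ 192192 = -57.73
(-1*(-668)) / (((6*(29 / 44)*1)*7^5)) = 14696 / 1462209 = 0.01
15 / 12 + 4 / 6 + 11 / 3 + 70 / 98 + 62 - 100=-2663 / 84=-31.70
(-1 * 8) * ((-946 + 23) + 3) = 7360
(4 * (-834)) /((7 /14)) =-6672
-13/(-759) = 13/759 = 0.02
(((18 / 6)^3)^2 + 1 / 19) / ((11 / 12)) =166224 / 209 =795.33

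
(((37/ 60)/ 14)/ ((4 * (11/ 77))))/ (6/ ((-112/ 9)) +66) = 259/ 220140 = 0.00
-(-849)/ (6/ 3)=849/ 2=424.50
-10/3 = -3.33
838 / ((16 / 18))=3771 / 4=942.75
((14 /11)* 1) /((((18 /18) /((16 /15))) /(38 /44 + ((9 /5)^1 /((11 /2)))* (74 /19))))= 500528 /172425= 2.90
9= 9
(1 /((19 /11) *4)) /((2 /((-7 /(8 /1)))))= -77 /1216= -0.06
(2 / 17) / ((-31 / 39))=-78 / 527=-0.15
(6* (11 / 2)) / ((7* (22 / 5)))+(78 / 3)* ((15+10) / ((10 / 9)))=8205 / 14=586.07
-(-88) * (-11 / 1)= -968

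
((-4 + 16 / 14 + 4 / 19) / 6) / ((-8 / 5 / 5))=550 / 399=1.38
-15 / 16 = -0.94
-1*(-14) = 14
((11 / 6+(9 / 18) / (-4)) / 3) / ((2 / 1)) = 41 / 144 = 0.28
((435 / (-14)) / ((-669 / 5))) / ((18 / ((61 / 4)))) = 44225 / 224784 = 0.20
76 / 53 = 1.43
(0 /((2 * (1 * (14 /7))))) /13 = 0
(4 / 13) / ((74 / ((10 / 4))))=5 / 481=0.01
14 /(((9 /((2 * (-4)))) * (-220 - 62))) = 56 /1269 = 0.04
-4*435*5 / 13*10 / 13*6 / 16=-32625 / 169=-193.05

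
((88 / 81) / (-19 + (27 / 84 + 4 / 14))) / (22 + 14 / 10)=-2464 / 976131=-0.00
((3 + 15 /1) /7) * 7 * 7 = 126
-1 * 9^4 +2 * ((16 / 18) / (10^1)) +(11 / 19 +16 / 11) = -61685408 / 9405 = -6558.79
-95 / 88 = -1.08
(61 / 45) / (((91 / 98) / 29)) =24766 / 585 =42.34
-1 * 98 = -98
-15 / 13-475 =-6190 / 13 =-476.15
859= 859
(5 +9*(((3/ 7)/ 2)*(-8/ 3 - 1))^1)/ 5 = -29/ 70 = -0.41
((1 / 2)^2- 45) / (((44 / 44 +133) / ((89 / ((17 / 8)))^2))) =-11342872 / 19363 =-585.80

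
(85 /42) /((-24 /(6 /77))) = -0.01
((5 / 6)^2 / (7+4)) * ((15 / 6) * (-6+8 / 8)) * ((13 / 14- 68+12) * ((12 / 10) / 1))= 32125 / 616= 52.15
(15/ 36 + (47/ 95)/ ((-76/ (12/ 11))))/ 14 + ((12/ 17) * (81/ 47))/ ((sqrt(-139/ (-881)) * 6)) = 97583/ 3335640 + 162 * sqrt(122459)/ 111061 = 0.54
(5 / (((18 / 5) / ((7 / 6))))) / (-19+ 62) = 175 / 4644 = 0.04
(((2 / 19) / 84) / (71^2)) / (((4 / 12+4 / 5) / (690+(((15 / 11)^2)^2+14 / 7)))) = 50910985 / 333747480682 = 0.00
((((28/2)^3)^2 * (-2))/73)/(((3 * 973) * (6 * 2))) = -537824/91323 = -5.89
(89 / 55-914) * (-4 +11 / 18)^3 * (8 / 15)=3796711187 / 200475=18938.58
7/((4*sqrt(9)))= 7/12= 0.58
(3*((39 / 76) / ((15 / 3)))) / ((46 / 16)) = 234 / 2185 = 0.11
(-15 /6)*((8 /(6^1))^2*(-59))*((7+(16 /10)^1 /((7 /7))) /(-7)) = -20296 /63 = -322.16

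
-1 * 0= 0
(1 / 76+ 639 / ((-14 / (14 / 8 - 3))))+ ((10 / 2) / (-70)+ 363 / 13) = 1174591 / 13832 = 84.92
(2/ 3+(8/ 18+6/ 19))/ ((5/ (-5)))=-1.43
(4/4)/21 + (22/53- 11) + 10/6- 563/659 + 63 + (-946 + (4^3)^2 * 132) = 131970095179/244489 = 539779.28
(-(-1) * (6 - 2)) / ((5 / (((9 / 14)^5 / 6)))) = 19683 / 1344560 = 0.01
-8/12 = -2/3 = -0.67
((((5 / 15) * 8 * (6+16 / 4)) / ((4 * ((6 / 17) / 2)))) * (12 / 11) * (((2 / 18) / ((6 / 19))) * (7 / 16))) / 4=11305 / 7128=1.59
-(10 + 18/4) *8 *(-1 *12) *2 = 2784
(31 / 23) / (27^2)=31 / 16767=0.00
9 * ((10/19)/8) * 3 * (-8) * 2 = -540/19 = -28.42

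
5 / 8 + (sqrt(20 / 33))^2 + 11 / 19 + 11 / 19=11983 / 5016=2.39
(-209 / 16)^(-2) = 256 / 43681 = 0.01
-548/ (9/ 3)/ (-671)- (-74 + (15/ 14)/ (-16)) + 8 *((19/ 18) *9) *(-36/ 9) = -103556813/ 450912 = -229.66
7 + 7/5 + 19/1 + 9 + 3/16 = 36.59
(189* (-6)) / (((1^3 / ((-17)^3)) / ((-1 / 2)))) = -2785671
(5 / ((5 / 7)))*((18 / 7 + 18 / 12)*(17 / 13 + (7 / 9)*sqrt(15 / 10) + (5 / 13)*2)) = 133*sqrt(6) / 12 + 1539 / 26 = 86.34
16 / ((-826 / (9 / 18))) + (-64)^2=1691644 / 413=4095.99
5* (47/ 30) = 47/ 6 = 7.83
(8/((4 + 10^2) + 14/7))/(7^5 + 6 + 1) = 2/445571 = 0.00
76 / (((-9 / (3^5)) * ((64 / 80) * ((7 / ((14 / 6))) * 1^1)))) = -855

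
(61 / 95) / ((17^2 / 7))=427 / 27455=0.02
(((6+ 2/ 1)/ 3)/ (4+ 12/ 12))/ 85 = 8/ 1275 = 0.01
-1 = -1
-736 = -736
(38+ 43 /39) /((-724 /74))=-56425 /14118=-4.00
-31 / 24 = -1.29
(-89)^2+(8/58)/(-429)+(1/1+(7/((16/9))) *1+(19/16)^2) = 25247776817/3184896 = 7927.35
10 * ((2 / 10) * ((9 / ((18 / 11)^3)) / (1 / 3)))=1331 / 108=12.32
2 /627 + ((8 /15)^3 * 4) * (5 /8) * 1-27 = -3755071 /141075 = -26.62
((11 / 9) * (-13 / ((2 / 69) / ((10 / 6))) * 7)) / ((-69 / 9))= 5005 / 6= 834.17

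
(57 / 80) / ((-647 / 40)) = -57 / 1294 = -0.04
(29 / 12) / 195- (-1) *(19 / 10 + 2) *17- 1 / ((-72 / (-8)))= 51637 / 780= 66.20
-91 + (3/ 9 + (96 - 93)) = -263/ 3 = -87.67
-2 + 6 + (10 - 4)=10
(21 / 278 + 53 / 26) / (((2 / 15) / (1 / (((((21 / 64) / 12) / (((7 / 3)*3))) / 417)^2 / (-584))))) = -1371749194137600 / 13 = -105519168779815.38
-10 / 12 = -5 / 6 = -0.83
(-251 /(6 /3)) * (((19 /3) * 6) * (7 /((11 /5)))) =-166915 /11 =-15174.09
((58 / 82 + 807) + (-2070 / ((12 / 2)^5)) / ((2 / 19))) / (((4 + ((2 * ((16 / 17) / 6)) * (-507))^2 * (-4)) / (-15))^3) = 86058395865573875 / 32817268752543741202642944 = 0.00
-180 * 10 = -1800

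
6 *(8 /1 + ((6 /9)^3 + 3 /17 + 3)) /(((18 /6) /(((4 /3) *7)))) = 294896 /1377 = 214.16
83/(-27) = -83/27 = -3.07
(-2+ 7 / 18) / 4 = -29 / 72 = -0.40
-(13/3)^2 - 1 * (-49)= 30.22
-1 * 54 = -54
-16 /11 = -1.45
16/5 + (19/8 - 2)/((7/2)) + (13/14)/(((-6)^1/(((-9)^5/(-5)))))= -9122/5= -1824.40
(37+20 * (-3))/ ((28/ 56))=-46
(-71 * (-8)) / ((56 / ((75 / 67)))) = 5325 / 469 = 11.35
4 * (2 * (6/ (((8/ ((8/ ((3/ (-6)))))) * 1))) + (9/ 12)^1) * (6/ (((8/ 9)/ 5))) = -12555/ 4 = -3138.75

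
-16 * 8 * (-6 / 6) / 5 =128 / 5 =25.60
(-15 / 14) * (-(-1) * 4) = -30 / 7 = -4.29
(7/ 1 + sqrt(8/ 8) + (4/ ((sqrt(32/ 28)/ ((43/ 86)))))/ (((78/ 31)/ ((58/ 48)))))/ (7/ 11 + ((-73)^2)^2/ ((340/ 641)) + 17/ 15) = 840565 * sqrt(14)/ 187420899659448 + 89760/ 600708011729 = 0.00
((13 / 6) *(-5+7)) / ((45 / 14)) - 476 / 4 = -15883 / 135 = -117.65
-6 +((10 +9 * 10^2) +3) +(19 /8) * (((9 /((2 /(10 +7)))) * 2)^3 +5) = 34028657 /4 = 8507164.25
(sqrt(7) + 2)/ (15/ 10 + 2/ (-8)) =3.72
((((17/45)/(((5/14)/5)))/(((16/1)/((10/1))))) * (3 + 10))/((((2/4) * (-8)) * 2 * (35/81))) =-1989/160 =-12.43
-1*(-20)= 20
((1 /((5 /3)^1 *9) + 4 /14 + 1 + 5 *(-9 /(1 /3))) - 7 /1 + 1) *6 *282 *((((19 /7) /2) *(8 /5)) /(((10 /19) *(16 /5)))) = -304637.29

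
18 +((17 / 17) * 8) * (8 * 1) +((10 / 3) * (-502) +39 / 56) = -267227 / 168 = -1590.64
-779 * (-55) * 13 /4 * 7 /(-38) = -205205 /8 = -25650.62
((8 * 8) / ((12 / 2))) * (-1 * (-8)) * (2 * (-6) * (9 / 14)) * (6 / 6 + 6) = -4608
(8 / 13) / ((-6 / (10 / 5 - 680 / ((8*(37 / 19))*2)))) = 978 / 481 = 2.03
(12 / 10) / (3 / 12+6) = 24 / 125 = 0.19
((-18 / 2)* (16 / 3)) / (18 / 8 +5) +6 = -18 / 29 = -0.62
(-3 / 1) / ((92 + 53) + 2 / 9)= -27 / 1307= -0.02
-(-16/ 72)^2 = -4/ 81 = -0.05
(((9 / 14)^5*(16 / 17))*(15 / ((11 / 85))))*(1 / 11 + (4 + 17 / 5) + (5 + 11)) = 572184810 / 2033647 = 281.36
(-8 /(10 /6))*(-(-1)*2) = -48 /5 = -9.60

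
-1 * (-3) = 3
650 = 650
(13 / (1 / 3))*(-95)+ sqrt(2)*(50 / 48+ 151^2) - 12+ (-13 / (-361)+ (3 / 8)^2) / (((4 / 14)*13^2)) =-29026589417 / 7809152+ 547249*sqrt(2) / 24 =28529.96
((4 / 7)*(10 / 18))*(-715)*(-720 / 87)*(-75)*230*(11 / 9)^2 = -795938000000 / 16443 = -48405887.00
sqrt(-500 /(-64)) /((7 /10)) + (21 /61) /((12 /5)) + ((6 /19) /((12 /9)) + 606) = 25* sqrt(5) /14 + 2811179 /4636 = 610.37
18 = 18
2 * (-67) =-134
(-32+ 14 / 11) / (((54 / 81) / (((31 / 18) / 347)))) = -0.23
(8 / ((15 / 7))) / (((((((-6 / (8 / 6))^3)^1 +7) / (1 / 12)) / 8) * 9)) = -896 / 272565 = -0.00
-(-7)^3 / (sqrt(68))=343 * sqrt(17) / 34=41.59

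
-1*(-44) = 44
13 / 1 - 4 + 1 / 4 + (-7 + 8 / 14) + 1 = 3.82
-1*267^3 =-19034163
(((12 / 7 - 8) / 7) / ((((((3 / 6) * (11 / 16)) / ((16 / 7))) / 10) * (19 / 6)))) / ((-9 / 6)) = 81920 / 6517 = 12.57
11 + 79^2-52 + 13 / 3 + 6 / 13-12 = 241519 / 39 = 6192.79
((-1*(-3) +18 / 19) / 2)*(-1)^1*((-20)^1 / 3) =250 / 19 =13.16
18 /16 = 9 /8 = 1.12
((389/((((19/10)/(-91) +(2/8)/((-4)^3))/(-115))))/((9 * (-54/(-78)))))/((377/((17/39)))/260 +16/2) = 23031438976000/900544797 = 25575.01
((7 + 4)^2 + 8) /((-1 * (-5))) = 129 /5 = 25.80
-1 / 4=-0.25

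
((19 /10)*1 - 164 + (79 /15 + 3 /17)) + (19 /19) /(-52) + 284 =337663 /2652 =127.32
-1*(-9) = 9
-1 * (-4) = 4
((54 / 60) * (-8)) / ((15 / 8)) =-96 / 25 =-3.84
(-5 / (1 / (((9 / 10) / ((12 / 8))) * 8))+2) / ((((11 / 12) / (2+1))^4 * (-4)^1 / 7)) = 5878656 / 1331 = 4416.72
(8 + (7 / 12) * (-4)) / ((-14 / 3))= -17 / 14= -1.21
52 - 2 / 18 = 467 / 9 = 51.89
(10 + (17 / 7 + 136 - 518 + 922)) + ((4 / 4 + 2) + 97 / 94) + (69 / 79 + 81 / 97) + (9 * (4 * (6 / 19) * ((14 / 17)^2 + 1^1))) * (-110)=-42650884991741 / 27687016714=-1540.47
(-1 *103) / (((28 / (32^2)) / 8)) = -30134.86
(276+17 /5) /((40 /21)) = 29337 /200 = 146.68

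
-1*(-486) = 486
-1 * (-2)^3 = 8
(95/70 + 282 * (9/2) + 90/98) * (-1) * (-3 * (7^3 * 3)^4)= 8551699471889595/2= 4275849735944797.50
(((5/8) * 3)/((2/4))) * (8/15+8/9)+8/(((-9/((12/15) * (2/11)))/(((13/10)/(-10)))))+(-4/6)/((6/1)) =21611/4125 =5.24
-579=-579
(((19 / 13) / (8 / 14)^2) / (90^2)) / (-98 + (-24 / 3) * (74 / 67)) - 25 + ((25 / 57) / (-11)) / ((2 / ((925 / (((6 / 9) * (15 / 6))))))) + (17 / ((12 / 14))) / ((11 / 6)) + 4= -53551547831993 / 2520497865600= -21.25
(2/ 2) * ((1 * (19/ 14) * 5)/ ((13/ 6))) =285/ 91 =3.13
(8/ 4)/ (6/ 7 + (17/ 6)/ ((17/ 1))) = 84/ 43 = 1.95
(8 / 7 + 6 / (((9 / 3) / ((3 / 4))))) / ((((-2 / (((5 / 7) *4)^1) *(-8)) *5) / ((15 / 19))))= 555 / 7448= 0.07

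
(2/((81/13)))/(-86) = -13/3483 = -0.00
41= 41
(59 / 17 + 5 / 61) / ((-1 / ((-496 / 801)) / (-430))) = -945.93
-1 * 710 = -710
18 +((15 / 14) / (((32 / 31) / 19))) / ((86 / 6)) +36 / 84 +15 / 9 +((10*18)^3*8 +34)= 2696346757787 / 57792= 46656055.47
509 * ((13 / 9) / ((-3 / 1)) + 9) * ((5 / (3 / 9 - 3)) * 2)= -292675 / 18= -16259.72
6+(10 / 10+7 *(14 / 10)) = 16.80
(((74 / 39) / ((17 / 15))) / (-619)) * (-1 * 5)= 1850 / 136799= 0.01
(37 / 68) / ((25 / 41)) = 1517 / 1700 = 0.89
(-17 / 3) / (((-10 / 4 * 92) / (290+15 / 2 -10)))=85 / 12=7.08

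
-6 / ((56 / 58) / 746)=-32451 / 7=-4635.86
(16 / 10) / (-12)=-2 / 15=-0.13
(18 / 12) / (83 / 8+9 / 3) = 12 / 107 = 0.11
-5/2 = -2.50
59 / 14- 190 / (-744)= 11639 / 2604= 4.47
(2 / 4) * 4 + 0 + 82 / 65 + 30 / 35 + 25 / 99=196901 / 45045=4.37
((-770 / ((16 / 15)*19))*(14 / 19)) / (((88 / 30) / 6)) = -165375 / 2888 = -57.26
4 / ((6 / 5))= 10 / 3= 3.33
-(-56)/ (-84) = -2/ 3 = -0.67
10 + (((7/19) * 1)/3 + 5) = 862/57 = 15.12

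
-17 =-17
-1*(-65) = 65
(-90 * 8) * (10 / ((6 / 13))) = -15600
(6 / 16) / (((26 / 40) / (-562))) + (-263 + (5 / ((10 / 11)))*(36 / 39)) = -7568 / 13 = -582.15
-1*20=-20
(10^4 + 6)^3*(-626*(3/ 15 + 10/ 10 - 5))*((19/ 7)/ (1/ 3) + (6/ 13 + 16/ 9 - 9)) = 13488257758436865728/ 4095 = 3293835838446121.06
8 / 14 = 4 / 7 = 0.57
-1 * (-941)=941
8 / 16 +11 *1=23 / 2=11.50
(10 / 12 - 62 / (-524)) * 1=0.95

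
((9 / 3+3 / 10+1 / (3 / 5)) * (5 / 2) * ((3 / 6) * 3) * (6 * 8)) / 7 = 894 / 7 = 127.71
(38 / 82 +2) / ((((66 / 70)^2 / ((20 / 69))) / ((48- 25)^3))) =1309010500 / 133947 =9772.60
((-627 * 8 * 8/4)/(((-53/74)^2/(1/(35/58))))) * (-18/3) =19117460736/98315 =194451.11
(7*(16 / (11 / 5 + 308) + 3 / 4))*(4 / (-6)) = -3.74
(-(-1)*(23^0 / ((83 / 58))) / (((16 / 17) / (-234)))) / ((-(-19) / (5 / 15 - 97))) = 2787915 / 3154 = 883.93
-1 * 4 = -4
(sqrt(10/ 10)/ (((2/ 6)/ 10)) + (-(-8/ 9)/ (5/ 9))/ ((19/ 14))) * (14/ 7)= 5924/ 95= 62.36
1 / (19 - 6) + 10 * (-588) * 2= -152879 / 13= -11759.92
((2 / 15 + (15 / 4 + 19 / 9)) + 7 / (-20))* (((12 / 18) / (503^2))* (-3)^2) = 508 / 3795135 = 0.00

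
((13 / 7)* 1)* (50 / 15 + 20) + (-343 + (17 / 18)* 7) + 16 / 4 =-5203 / 18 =-289.06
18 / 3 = 6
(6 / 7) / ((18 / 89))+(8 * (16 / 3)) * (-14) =-12455 / 21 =-593.10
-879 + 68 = -811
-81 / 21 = -27 / 7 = -3.86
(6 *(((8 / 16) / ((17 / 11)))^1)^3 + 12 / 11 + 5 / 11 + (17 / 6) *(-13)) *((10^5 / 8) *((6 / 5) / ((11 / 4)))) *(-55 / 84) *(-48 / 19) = -2275298500000 / 7187719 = -316553.62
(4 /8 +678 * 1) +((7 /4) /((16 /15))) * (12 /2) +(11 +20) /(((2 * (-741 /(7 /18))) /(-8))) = 146911951 /213408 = 688.41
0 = 0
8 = 8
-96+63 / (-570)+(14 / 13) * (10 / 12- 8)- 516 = -4592929 / 7410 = -619.83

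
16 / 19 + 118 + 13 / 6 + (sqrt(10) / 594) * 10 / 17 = 5 * sqrt(10) / 5049 + 13795 / 114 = 121.01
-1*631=-631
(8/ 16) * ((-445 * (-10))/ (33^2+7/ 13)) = 28925/ 14164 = 2.04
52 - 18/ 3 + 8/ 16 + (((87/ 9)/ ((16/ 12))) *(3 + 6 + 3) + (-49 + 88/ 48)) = 259/ 3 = 86.33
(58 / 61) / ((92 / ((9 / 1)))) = 261 / 2806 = 0.09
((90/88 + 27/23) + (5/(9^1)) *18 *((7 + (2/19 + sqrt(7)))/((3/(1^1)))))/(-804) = -165879/5153104 - 5 *sqrt(7)/1206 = -0.04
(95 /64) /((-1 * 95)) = -1 /64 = -0.02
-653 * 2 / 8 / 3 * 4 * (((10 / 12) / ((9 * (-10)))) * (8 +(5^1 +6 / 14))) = 30691 / 1134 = 27.06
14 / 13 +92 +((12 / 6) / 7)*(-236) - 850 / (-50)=3881 / 91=42.65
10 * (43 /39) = 430 /39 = 11.03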